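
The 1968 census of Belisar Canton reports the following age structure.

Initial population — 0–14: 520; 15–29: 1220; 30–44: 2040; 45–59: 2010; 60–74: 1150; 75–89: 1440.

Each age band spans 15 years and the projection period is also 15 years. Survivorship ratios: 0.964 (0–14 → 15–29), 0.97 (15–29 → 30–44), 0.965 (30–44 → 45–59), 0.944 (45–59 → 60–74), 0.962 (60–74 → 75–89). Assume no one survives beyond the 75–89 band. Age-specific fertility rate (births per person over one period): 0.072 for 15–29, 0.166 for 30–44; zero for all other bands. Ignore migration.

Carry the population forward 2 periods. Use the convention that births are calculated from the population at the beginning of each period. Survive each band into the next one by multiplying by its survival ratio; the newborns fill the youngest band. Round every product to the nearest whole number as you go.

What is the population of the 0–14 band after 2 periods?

232

Call the groups 1 to 6, youngest first.
After projecting period 1:
Births: 1220 × 0.072 = 88 ; 2040 × 0.166 = 339 ⇒ total 427
Group 2: 520 × 0.964 = 501
Group 3: 1220 × 0.97 = 1183
Group 4: 2040 × 0.965 = 1969
Group 5: 2010 × 0.944 = 1897
Group 6: 1150 × 0.962 = 1106
Giving 427 / 501 / 1183 / 1969 / 1897 / 1106.
After projecting period 2:
Births: 501 × 0.072 = 36 ; 1183 × 0.166 = 196 ⇒ total 232
Group 2: 427 × 0.964 = 412
Group 3: 501 × 0.97 = 486
Group 4: 1183 × 0.965 = 1142
Group 5: 1969 × 0.944 = 1859
Group 6: 1897 × 0.962 = 1825
Giving 232 / 412 / 486 / 1142 / 1859 / 1825.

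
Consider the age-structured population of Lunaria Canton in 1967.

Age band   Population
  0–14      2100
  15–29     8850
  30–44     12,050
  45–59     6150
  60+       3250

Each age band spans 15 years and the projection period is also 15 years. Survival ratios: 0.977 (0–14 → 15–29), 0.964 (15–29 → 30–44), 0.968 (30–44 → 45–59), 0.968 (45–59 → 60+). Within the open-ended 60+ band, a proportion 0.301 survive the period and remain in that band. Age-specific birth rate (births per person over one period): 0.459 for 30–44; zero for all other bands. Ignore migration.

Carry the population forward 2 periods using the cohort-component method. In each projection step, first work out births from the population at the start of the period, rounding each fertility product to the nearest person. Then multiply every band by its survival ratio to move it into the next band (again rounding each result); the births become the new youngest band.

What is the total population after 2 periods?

32933

Call the bands 1 to 5, youngest first.
[period 1]
Births: 12050 * 0.459 = 5531
Band 2: 2100 * 0.977 = 2052
Band 3: 8850 * 0.964 = 8531
Band 4: 12050 * 0.968 = 11664
Band 5: 6150 * 0.968 + 3250 * 0.301 = 5953 + 978 = 6931
→ [5531, 2052, 8531, 11664, 6931]
[period 2]
Births: 8531 * 0.459 = 3916
Band 2: 5531 * 0.977 = 5404
Band 3: 2052 * 0.964 = 1978
Band 4: 8531 * 0.968 = 8258
Band 5: 11664 * 0.968 + 6931 * 0.301 = 11291 + 2086 = 13377
→ [3916, 5404, 1978, 8258, 13377]
Total after period 2: 3916 + 5404 + 1978 + 8258 + 13377 = 32933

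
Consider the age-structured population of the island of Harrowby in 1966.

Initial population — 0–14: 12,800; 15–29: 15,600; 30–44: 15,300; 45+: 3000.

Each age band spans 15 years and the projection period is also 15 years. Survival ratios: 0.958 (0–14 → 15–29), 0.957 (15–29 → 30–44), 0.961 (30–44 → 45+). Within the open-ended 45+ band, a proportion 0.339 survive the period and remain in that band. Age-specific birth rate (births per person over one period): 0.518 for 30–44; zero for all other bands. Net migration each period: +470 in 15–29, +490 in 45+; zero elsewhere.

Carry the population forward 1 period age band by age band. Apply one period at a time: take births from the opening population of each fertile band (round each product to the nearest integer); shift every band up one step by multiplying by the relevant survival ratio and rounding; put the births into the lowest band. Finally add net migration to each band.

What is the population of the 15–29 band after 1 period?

12732

— Period 1 —
Births: 15300 * 0.518 = 7925
15–29: 12800 * 0.958 = 12262
30–44: 15600 * 0.957 = 14929
45+: 15300 * 0.961 + 3000 * 0.339 = 14703 + 1017 = 15720
Net migration: 15–29 + 470 → 12732; 45+ + 490 → 16210
Giving 7925 / 12732 / 14929 / 16210.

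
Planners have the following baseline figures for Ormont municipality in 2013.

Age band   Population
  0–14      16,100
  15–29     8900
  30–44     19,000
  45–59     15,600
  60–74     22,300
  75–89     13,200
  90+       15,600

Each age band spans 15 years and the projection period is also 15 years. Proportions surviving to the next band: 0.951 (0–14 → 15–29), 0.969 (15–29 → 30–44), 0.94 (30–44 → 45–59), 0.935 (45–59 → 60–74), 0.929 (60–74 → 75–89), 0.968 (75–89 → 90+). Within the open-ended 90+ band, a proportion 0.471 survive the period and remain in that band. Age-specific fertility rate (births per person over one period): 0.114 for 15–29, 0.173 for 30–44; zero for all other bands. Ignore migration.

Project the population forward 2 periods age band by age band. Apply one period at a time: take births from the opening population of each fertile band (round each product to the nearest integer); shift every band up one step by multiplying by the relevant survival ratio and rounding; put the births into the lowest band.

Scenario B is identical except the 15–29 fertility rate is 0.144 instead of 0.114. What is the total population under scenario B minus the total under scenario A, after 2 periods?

714

— Period 1 —
Births: 8900 × 0.114 = 1015  |  19000 × 0.173 = 3287 → total 4302
15–29: 16100 × 0.951 = 15311
30–44: 8900 × 0.969 = 8624
45–59: 19000 × 0.94 = 17860
60–74: 15600 × 0.935 = 14586
75–89: 22300 × 0.929 = 20717
90+: 13200 × 0.968 + 15600 × 0.471 = 12778 + 7348 = 20126
End of period: [4302, 15311, 8624, 17860, 14586, 20717, 20126]
— Period 2 —
Births: 15311 × 0.114 = 1745  |  8624 × 0.173 = 1492 → total 3237
15–29: 4302 × 0.951 = 4091
30–44: 15311 × 0.969 = 14836
45–59: 8624 × 0.94 = 8107
60–74: 17860 × 0.935 = 16699
75–89: 14586 × 0.929 = 13550
90+: 20717 × 0.968 + 20126 × 0.471 = 20054 + 9479 = 29533
End of period: [3237, 4091, 14836, 8107, 16699, 13550, 29533]
Scenario A total after 2 periods: 90053
Scenario B projection —
— Period 1 —
Births: 8900 × 0.144 = 1282  |  19000 × 0.173 = 3287 → total 4569
15–29: 16100 × 0.951 = 15311
30–44: 8900 × 0.969 = 8624
45–59: 19000 × 0.94 = 17860
60–74: 15600 × 0.935 = 14586
75–89: 22300 × 0.929 = 20717
90+: 13200 × 0.968 + 15600 × 0.471 = 12778 + 7348 = 20126
End of period: [4569, 15311, 8624, 17860, 14586, 20717, 20126]
— Period 2 —
Births: 15311 × 0.144 = 2205  |  8624 × 0.173 = 1492 → total 3697
15–29: 4569 × 0.951 = 4345
30–44: 15311 × 0.969 = 14836
45–59: 8624 × 0.94 = 8107
60–74: 17860 × 0.935 = 16699
75–89: 14586 × 0.929 = 13550
90+: 20717 × 0.968 + 20126 × 0.471 = 20054 + 9479 = 29533
End of period: [3697, 4345, 14836, 8107, 16699, 13550, 29533]
Scenario B total after 2 periods: 90767
Difference B − A = 90767 − 90053 = 714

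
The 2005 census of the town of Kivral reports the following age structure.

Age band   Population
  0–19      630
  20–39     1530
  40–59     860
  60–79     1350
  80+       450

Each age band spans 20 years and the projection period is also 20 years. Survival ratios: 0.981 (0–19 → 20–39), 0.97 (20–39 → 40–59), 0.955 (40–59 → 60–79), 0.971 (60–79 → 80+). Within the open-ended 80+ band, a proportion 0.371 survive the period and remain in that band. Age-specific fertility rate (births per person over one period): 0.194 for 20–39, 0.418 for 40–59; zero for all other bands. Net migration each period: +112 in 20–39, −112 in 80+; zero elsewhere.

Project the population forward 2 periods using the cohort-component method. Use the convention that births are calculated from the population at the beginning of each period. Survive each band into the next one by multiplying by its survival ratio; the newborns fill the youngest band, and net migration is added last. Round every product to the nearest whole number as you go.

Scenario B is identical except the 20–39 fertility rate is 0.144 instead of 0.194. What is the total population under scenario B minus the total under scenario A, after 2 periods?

-113

(Groups numbered youngest = 1 to oldest = 5.)
Period 1.
Births: 1530 × 0.194 = 297 ; 860 × 0.418 = 359 — total 656
Group 2: 630 × 0.981 = 618
Group 3: 1530 × 0.97 = 1484
Group 4: 860 × 0.955 = 821
Group 5: 1350 × 0.971 + 450 × 0.371 = 1311 + 167 = 1478
Net migration: Group 2 + 112 → 730; Group 5 − 112 → 1366
End of period: [656, 730, 1484, 821, 1366]
Period 2.
Births: 730 × 0.194 = 142 ; 1484 × 0.418 = 620 — total 762
Group 2: 656 × 0.981 = 644
Group 3: 730 × 0.97 = 708
Group 4: 1484 × 0.955 = 1417
Group 5: 821 × 0.971 + 1366 × 0.371 = 797 + 507 = 1304
Net migration: Group 2 + 112 → 756; Group 5 − 112 → 1192
End of period: [762, 756, 708, 1417, 1192]
Scenario A total after 2 periods: 4835
Scenario B projection —
Period 1.
Births: 1530 × 0.144 = 220 ; 860 × 0.418 = 359 — total 579
Group 2: 630 × 0.981 = 618
Group 3: 1530 × 0.97 = 1484
Group 4: 860 × 0.955 = 821
Group 5: 1350 × 0.971 + 450 × 0.371 = 1311 + 167 = 1478
Net migration: Group 2 + 112 → 730; Group 5 − 112 → 1366
End of period: [579, 730, 1484, 821, 1366]
Period 2.
Births: 730 × 0.144 = 105 ; 1484 × 0.418 = 620 — total 725
Group 2: 579 × 0.981 = 568
Group 3: 730 × 0.97 = 708
Group 4: 1484 × 0.955 = 1417
Group 5: 821 × 0.971 + 1366 × 0.371 = 797 + 507 = 1304
Net migration: Group 2 + 112 → 680; Group 5 − 112 → 1192
End of period: [725, 680, 708, 1417, 1192]
Scenario B total after 2 periods: 4722
Difference B − A = 4722 − 4835 = -113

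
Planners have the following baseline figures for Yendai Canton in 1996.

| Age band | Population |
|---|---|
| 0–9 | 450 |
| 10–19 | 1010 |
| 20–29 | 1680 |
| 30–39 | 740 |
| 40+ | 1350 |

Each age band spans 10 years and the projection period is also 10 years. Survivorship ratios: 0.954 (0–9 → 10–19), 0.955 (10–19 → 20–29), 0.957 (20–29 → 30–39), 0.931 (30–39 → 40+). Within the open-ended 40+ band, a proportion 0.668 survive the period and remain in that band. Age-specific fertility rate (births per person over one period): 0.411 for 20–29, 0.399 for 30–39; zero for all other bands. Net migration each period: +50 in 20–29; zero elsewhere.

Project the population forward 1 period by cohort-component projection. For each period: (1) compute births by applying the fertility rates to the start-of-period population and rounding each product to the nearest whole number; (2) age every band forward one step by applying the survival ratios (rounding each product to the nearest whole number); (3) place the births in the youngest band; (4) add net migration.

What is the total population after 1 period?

After projecting period 1:
Births: 1680 × 0.411 = 690 ; 740 × 0.399 = 295 → total 985
10–19: 450 × 0.954 = 429
20–29: 1010 × 0.955 = 965
30–39: 1680 × 0.957 = 1608
40+: 740 × 0.931 + 1350 × 0.668 = 689 + 902 = 1591
Net migration: 20–29 + 50 → 1015
→ [985, 429, 1015, 1608, 1591]
Total after period 1: 985 + 429 + 1015 + 1608 + 1591 = 5628

5628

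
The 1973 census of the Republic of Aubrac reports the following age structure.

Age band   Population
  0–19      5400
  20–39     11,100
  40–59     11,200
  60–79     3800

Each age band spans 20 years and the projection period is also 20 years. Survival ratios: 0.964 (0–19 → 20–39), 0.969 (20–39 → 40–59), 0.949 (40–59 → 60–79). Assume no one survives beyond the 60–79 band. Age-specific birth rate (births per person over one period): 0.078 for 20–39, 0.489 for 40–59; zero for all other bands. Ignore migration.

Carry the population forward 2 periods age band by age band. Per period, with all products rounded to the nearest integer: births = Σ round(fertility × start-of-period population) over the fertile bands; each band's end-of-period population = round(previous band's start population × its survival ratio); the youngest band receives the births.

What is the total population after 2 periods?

Call the bands 1 to 4, youngest first.
[period 1]
Births: 11100 * 0.078 = 866 ; 11200 * 0.489 = 5477 → 6343
Band 2: 5400 * 0.964 = 5206
Band 3: 11100 * 0.969 = 10756
Band 4: 11200 * 0.949 = 10629
→ [6343, 5206, 10756, 10629]
[period 2]
Births: 5206 * 0.078 = 406 ; 10756 * 0.489 = 5260 → 5666
Band 2: 6343 * 0.964 = 6115
Band 3: 5206 * 0.969 = 5045
Band 4: 10756 * 0.949 = 10207
→ [5666, 6115, 5045, 10207]
Total after period 2: 5666 + 6115 + 5045 + 10207 = 27033

27033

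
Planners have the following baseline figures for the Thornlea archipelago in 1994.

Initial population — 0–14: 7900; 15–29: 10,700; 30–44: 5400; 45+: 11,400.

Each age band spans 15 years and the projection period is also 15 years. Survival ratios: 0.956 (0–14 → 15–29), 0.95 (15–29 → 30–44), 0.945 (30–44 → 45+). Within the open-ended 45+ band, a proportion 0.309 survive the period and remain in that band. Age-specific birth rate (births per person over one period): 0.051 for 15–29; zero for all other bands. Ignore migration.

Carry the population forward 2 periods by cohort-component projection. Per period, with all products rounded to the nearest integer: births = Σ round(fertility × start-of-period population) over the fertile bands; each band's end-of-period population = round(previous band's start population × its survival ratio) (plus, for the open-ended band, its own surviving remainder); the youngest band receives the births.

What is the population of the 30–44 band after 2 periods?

Call the bands 1 to 4, youngest first.
[period 1]
Births: 10700 × 0.051 = 546
Band 2: 7900 × 0.956 = 7552
Band 3: 10700 × 0.95 = 10165
Band 4: 5400 × 0.945 + 11400 × 0.309 = 5103 + 3523 = 8626
End of period: [546, 7552, 10165, 8626]
[period 2]
Births: 7552 × 0.051 = 385
Band 2: 546 × 0.956 = 522
Band 3: 7552 × 0.95 = 7174
Band 4: 10165 × 0.945 + 8626 × 0.309 = 9606 + 2665 = 12271
End of period: [385, 522, 7174, 12271]

7174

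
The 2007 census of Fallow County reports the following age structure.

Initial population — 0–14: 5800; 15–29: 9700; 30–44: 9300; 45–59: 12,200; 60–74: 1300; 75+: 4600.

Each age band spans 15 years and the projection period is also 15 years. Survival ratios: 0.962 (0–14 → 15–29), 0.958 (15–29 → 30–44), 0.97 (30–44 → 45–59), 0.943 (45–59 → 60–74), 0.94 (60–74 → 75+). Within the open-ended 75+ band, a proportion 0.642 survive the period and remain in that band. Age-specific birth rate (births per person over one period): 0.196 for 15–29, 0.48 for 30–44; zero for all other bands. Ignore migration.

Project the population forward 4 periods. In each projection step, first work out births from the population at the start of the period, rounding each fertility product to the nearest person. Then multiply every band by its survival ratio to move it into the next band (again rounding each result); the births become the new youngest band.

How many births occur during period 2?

Call the bands 1 to 6, youngest first.
Period 1.
Births: 9700 * 0.196 = 1901, 9300 * 0.48 = 4464 ⇒ total 6365
Band 2: 5800 * 0.962 = 5580
Band 3: 9700 * 0.958 = 9293
Band 4: 9300 * 0.97 = 9021
Band 5: 12200 * 0.943 = 11505
Band 6: 1300 * 0.94 + 4600 * 0.642 = 1222 + 2953 = 4175
Population now: 0–14=6365, 15–29=5580, 30–44=9293, 45–59=9021, 60–74=11505, 75+=4175
Period 2.
Births: 5580 * 0.196 = 1094, 9293 * 0.48 = 4461 ⇒ total 5555
Band 2: 6365 * 0.962 = 6123
Band 3: 5580 * 0.958 = 5346
Band 4: 9293 * 0.97 = 9014
Band 5: 9021 * 0.943 = 8507
Band 6: 11505 * 0.94 + 4175 * 0.642 = 10815 + 2680 = 13495
Population now: 0–14=5555, 15–29=6123, 30–44=5346, 45–59=9014, 60–74=8507, 75+=13495

5555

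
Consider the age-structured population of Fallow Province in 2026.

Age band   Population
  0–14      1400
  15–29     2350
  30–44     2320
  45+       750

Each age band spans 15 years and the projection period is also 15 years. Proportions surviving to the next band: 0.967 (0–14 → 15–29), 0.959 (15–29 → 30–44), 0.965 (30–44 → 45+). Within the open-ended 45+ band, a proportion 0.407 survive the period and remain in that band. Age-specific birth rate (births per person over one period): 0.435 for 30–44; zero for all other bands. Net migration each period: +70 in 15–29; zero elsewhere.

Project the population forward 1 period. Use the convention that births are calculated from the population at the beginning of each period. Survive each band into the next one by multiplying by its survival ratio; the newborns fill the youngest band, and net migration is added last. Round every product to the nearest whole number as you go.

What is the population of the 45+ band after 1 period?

(Bands numbered youngest = 1 to oldest = 4.)
Period 1:
Births: 2320 × 0.435 = 1009
Band 2: 1400 × 0.967 = 1354
Band 3: 2350 × 0.959 = 2254
Band 4: 2320 × 0.965 + 750 × 0.407 = 2239 + 305 = 2544
Net migration: Band 2 + 70 → 1424
→ [1009, 1424, 2254, 2544]

2544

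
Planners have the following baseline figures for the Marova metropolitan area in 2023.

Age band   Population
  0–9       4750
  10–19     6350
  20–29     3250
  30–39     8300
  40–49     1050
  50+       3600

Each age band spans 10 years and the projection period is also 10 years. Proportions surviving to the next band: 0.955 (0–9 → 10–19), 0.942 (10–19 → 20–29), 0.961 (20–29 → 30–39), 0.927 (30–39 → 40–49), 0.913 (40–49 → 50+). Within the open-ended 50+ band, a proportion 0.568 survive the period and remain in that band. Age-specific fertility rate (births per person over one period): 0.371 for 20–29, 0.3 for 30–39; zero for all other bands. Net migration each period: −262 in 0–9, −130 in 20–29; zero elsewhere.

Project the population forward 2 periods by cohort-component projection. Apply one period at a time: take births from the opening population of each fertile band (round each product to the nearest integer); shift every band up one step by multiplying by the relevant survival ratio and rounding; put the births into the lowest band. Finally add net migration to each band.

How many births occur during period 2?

Period 1.
Births: 3250 × 0.371 = 1206 ; 8300 × 0.3 = 2490 → 3696
10–19: 4750 × 0.955 = 4536
20–29: 6350 × 0.942 = 5982
30–39: 3250 × 0.961 = 3123
40–49: 8300 × 0.927 = 7694
50+: 1050 × 0.913 + 3600 × 0.568 = 959 + 2045 = 3004
Net migration: 0–9 − 262 → 3434; 20–29 − 130 → 5852
Population now: 0–9=3434, 10–19=4536, 20–29=5852, 30–39=3123, 40–49=7694, 50+=3004
Period 2.
Births: 5852 × 0.371 = 2171 ; 3123 × 0.3 = 937 → 3108
10–19: 3434 × 0.955 = 3279
20–29: 4536 × 0.942 = 4273
30–39: 5852 × 0.961 = 5624
40–49: 3123 × 0.927 = 2895
50+: 7694 × 0.913 + 3004 × 0.568 = 7025 + 1706 = 8731
Net migration: 0–9 − 262 → 2846; 20–29 − 130 → 4143
Population now: 0–9=2846, 10–19=3279, 20–29=4143, 30–39=5624, 40–49=2895, 50+=8731

3108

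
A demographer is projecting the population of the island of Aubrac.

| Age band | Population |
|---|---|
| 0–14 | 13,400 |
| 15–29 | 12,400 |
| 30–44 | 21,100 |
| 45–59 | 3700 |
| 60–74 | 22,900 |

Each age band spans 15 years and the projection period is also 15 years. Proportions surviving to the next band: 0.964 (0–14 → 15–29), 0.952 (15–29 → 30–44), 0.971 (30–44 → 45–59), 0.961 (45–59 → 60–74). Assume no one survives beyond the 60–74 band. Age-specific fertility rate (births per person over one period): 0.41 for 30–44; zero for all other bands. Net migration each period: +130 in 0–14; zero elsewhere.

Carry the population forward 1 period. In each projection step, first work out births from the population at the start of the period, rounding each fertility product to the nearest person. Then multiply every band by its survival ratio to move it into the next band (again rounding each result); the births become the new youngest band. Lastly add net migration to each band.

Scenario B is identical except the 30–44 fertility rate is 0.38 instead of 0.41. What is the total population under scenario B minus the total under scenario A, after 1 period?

-633

— Period 1 —
Births: 21100 × 0.41 = 8651
15–29: 13400 × 0.964 = 12918
30–44: 12400 × 0.952 = 11805
45–59: 21100 × 0.971 = 20488
60–74: 3700 × 0.961 = 3556
Net migration: 0–14 + 130 → 8781
Population now: 0–14=8781, 15–29=12918, 30–44=11805, 45–59=20488, 60–74=3556
Scenario A total after 1 period: 57548
Scenario B projection —
— Period 1 —
Births: 21100 × 0.38 = 8018
15–29: 13400 × 0.964 = 12918
30–44: 12400 × 0.952 = 11805
45–59: 21100 × 0.971 = 20488
60–74: 3700 × 0.961 = 3556
Net migration: 0–14 + 130 → 8148
Population now: 0–14=8148, 15–29=12918, 30–44=11805, 45–59=20488, 60–74=3556
Scenario B total after 1 period: 56915
Difference B − A = 56915 − 57548 = -633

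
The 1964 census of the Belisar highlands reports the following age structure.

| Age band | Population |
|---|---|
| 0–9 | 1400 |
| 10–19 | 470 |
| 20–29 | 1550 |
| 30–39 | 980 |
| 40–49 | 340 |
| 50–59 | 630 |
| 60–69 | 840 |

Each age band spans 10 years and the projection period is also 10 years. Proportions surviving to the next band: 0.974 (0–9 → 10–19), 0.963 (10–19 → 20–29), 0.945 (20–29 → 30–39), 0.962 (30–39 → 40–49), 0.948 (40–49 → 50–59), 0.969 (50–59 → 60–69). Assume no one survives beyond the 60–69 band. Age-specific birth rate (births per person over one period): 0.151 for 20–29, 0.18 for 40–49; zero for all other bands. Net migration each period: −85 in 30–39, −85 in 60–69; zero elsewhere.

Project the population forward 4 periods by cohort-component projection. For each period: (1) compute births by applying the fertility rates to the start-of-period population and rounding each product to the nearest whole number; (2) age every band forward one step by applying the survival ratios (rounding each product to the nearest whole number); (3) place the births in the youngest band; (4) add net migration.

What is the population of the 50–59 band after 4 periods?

313

After projecting period 1:
Births: 1550 × 0.151 = 234  |  340 × 0.18 = 61 — total 295
10–19: 1400 × 0.974 = 1364
20–29: 470 × 0.963 = 453
30–39: 1550 × 0.945 = 1465
40–49: 980 × 0.962 = 943
50–59: 340 × 0.948 = 322
60–69: 630 × 0.969 = 610
Net migration: 30–39 − 85 → 1380; 60–69 − 85 → 525
Population now: 0–9=295, 10–19=1364, 20–29=453, 30–39=1380, 40–49=943, 50–59=322, 60–69=525
After projecting period 2:
Births: 453 × 0.151 = 68  |  943 × 0.18 = 170 — total 238
10–19: 295 × 0.974 = 287
20–29: 1364 × 0.963 = 1314
30–39: 453 × 0.945 = 428
40–49: 1380 × 0.962 = 1328
50–59: 943 × 0.948 = 894
60–69: 322 × 0.969 = 312
Net migration: 30–39 − 85 → 343; 60–69 − 85 → 227
Population now: 0–9=238, 10–19=287, 20–29=1314, 30–39=343, 40–49=1328, 50–59=894, 60–69=227
After projecting period 3:
Births: 1314 × 0.151 = 198  |  1328 × 0.18 = 239 — total 437
10–19: 238 × 0.974 = 232
20–29: 287 × 0.963 = 276
30–39: 1314 × 0.945 = 1242
40–49: 343 × 0.962 = 330
50–59: 1328 × 0.948 = 1259
60–69: 894 × 0.969 = 866
Net migration: 30–39 − 85 → 1157; 60–69 − 85 → 781
Population now: 0–9=437, 10–19=232, 20–29=276, 30–39=1157, 40–49=330, 50–59=1259, 60–69=781
After projecting period 4:
Births: 276 × 0.151 = 42  |  330 × 0.18 = 59 — total 101
10–19: 437 × 0.974 = 426
20–29: 232 × 0.963 = 223
30–39: 276 × 0.945 = 261
40–49: 1157 × 0.962 = 1113
50–59: 330 × 0.948 = 313
60–69: 1259 × 0.969 = 1220
Net migration: 30–39 − 85 → 176; 60–69 − 85 → 1135
Population now: 0–9=101, 10–19=426, 20–29=223, 30–39=176, 40–49=1113, 50–59=313, 60–69=1135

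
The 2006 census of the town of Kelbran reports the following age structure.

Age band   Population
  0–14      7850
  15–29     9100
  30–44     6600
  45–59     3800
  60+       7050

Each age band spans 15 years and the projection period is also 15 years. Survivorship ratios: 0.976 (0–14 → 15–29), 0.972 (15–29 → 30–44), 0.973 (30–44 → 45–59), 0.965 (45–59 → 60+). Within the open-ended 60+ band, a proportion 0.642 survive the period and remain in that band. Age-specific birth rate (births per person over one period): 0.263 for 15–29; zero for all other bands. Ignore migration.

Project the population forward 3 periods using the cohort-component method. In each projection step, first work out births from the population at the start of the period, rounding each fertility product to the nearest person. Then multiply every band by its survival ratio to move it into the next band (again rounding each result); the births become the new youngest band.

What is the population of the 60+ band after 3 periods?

Numbering the bands 1..5 from youngest to oldest:
[period 1]
Births: 9100 * 0.263 = 2393
Band 2: 7850 * 0.976 = 7662
Band 3: 9100 * 0.972 = 8845
Band 4: 6600 * 0.973 = 6422
Band 5: 3800 * 0.965 + 7050 * 0.642 = 3667 + 4526 = 8193
Population now: 0–14=2393, 15–29=7662, 30–44=8845, 45–59=6422, 60+=8193
[period 2]
Births: 7662 * 0.263 = 2015
Band 2: 2393 * 0.976 = 2336
Band 3: 7662 * 0.972 = 7447
Band 4: 8845 * 0.973 = 8606
Band 5: 6422 * 0.965 + 8193 * 0.642 = 6197 + 5260 = 11457
Population now: 0–14=2015, 15–29=2336, 30–44=7447, 45–59=8606, 60+=11457
[period 3]
Births: 2336 * 0.263 = 614
Band 2: 2015 * 0.976 = 1967
Band 3: 2336 * 0.972 = 2271
Band 4: 7447 * 0.973 = 7246
Band 5: 8606 * 0.965 + 11457 * 0.642 = 8305 + 7355 = 15660
Population now: 0–14=614, 15–29=1967, 30–44=2271, 45–59=7246, 60+=15660

15660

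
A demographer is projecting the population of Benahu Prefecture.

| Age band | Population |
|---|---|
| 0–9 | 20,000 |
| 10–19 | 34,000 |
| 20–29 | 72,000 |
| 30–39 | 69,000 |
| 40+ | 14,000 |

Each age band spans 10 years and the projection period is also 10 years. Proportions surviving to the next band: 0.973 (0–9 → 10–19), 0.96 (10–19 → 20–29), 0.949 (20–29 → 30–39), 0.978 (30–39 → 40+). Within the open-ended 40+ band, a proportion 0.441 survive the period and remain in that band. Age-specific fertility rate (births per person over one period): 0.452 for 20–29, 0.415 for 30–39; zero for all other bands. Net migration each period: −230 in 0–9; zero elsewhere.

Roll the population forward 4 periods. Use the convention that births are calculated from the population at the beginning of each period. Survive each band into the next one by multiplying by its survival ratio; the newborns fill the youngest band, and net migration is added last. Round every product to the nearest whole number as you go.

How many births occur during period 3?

21299

Call the groups 1 to 5, youngest first.
— Period 1 —
Births: 72000 × 0.452 = 32544, 69000 × 0.415 = 28635 — total 61179
Group 2: 20000 × 0.973 = 19460
Group 3: 34000 × 0.96 = 32640
Group 4: 72000 × 0.949 = 68328
Group 5: 69000 × 0.978 + 14000 × 0.441 = 67482 + 6174 = 73656
Net migration: Group 1 − 230 → 60949
End of period: [60949, 19460, 32640, 68328, 73656]
— Period 2 —
Births: 32640 × 0.452 = 14753, 68328 × 0.415 = 28356 — total 43109
Group 2: 60949 × 0.973 = 59303
Group 3: 19460 × 0.96 = 18682
Group 4: 32640 × 0.949 = 30975
Group 5: 68328 × 0.978 + 73656 × 0.441 = 66825 + 32482 = 99307
Net migration: Group 1 − 230 → 42879
End of period: [42879, 59303, 18682, 30975, 99307]
— Period 3 —
Births: 18682 × 0.452 = 8444, 30975 × 0.415 = 12855 — total 21299
Group 2: 42879 × 0.973 = 41721
Group 3: 59303 × 0.96 = 56931
Group 4: 18682 × 0.949 = 17729
Group 5: 30975 × 0.978 + 99307 × 0.441 = 30294 + 43794 = 74088
Net migration: Group 1 − 230 → 21069
End of period: [21069, 41721, 56931, 17729, 74088]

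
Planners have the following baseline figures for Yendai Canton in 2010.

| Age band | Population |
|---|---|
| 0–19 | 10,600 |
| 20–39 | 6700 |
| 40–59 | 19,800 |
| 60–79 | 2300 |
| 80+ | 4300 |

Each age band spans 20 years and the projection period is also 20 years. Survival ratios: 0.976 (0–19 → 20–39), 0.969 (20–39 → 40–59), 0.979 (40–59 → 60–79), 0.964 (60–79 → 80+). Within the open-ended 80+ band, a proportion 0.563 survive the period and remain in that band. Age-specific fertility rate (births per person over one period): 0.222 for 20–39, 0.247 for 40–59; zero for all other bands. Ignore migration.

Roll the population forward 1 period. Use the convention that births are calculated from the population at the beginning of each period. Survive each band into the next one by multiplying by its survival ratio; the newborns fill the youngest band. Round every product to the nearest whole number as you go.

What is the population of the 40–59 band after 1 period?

Call the bands 1 to 5, youngest first.
After projecting period 1:
Births: 6700 × 0.222 = 1487, 19800 × 0.247 = 4891 → total 6378
Band 2: 10600 × 0.976 = 10346
Band 3: 6700 × 0.969 = 6492
Band 4: 19800 × 0.979 = 19384
Band 5: 2300 × 0.964 + 4300 × 0.563 = 2217 + 2421 = 4638
End of period: [6378, 10346, 6492, 19384, 4638]

6492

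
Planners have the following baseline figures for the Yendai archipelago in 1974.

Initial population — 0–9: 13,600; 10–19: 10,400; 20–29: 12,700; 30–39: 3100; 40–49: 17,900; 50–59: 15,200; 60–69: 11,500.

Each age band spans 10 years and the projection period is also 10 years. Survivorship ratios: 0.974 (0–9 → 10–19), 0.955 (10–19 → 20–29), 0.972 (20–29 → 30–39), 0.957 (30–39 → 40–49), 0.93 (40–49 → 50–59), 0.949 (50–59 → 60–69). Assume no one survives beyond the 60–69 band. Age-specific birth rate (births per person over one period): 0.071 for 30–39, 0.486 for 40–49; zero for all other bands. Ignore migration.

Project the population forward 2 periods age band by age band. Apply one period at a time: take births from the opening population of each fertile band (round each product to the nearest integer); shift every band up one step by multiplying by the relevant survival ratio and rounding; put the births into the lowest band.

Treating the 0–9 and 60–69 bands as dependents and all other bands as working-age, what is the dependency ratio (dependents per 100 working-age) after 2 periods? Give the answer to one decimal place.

39.8

Call the groups 1 to 7, youngest first.
Period 1.
Births: 3100 * 0.071 = 220  |  17900 * 0.486 = 8699 → 8919
Group 2: 13600 * 0.974 = 13246
Group 3: 10400 * 0.955 = 9932
Group 4: 12700 * 0.972 = 12344
Group 5: 3100 * 0.957 = 2967
Group 6: 17900 * 0.93 = 16647
Group 7: 15200 * 0.949 = 14425
End of period: [8919, 13246, 9932, 12344, 2967, 16647, 14425]
Period 2.
Births: 12344 * 0.071 = 876  |  2967 * 0.486 = 1442 → 2318
Group 2: 8919 * 0.974 = 8687
Group 3: 13246 * 0.955 = 12650
Group 4: 9932 * 0.972 = 9654
Group 5: 12344 * 0.957 = 11813
Group 6: 2967 * 0.93 = 2759
Group 7: 16647 * 0.949 = 15798
End of period: [2318, 8687, 12650, 9654, 11813, 2759, 15798]
Dependents (band 0–9 + band 60–69) = 2318 + 15798 = 18116; working-age = 45563; ratio = 18116/45563 × 100 = 39.8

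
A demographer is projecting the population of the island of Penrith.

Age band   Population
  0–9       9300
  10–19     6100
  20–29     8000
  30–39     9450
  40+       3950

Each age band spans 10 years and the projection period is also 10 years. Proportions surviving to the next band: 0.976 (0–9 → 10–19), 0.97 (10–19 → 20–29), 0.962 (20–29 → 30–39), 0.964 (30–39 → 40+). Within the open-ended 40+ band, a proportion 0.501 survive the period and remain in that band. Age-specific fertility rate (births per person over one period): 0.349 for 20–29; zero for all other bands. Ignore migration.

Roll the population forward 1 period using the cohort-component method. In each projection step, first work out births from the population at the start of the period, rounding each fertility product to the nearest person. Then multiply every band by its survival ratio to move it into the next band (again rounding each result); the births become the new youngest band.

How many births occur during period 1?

— Period 1 —
Births: 8000 × 0.349 = 2792
10–19: 9300 × 0.976 = 9077
20–29: 6100 × 0.97 = 5917
30–39: 8000 × 0.962 = 7696
40+: 9450 × 0.964 + 3950 × 0.501 = 9110 + 1979 = 11089
End of period: [2792, 9077, 5917, 7696, 11089]

2792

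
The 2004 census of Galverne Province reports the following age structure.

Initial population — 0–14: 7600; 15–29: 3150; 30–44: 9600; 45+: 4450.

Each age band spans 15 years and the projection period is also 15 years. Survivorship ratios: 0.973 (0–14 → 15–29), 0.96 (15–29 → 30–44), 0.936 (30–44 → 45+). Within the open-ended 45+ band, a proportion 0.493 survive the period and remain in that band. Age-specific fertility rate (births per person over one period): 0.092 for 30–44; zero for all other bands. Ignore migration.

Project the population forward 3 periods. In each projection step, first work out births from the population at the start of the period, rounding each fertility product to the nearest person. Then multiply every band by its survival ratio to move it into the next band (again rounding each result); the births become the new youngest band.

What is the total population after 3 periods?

Let band 1 be 0–14 through band 4 = 45+.
[period 1]
Births: 9600 × 0.092 = 883
Band 2: 7600 × 0.973 = 7395
Band 3: 3150 × 0.96 = 3024
Band 4: 9600 × 0.936 + 4450 × 0.493 = 8986 + 2194 = 11180
→ [883, 7395, 3024, 11180]
[period 2]
Births: 3024 × 0.092 = 278
Band 2: 883 × 0.973 = 859
Band 3: 7395 × 0.96 = 7099
Band 4: 3024 × 0.936 + 11180 × 0.493 = 2830 + 5512 = 8342
→ [278, 859, 7099, 8342]
[period 3]
Births: 7099 × 0.092 = 653
Band 2: 278 × 0.973 = 270
Band 3: 859 × 0.96 = 825
Band 4: 7099 × 0.936 + 8342 × 0.493 = 6645 + 4113 = 10758
→ [653, 270, 825, 10758]
Total after period 3: 653 + 270 + 825 + 10758 = 12506

12506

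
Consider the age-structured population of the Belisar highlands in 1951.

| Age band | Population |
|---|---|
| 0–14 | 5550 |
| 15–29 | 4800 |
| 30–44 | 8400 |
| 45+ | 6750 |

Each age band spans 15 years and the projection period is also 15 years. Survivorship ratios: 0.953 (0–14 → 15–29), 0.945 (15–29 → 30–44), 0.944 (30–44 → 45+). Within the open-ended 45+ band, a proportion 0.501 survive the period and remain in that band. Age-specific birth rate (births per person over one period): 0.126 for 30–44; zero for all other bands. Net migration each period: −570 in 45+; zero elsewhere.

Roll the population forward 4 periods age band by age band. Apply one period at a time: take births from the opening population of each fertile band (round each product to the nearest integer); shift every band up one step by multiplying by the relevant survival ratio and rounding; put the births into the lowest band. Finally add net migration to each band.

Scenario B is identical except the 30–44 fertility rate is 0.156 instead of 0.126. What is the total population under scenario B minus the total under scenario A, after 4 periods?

543

Numbering the bands 1..4 from youngest to oldest:
— Period 1 —
Births: 8400 × 0.126 = 1058
Band 2: 5550 × 0.953 = 5289
Band 3: 4800 × 0.945 = 4536
Band 4: 8400 × 0.944 + 6750 × 0.501 = 7930 + 3382 = 11312
Net migration: Band 4 − 570 → 10742
End of period: [1058, 5289, 4536, 10742]
— Period 2 —
Births: 4536 × 0.126 = 572
Band 2: 1058 × 0.953 = 1008
Band 3: 5289 × 0.945 = 4998
Band 4: 4536 × 0.944 + 10742 × 0.501 = 4282 + 5382 = 9664
Net migration: Band 4 − 570 → 9094
End of period: [572, 1008, 4998, 9094]
— Period 3 —
Births: 4998 × 0.126 = 630
Band 2: 572 × 0.953 = 545
Band 3: 1008 × 0.945 = 953
Band 4: 4998 × 0.944 + 9094 × 0.501 = 4718 + 4556 = 9274
Net migration: Band 4 − 570 → 8704
End of period: [630, 545, 953, 8704]
— Period 4 —
Births: 953 × 0.126 = 120
Band 2: 630 × 0.953 = 600
Band 3: 545 × 0.945 = 515
Band 4: 953 × 0.944 + 8704 × 0.501 = 900 + 4361 = 5261
Net migration: Band 4 − 570 → 4691
End of period: [120, 600, 515, 4691]
Scenario A total after 4 periods: 5926
Scenario B projection —
— Period 1 —
Births: 8400 × 0.156 = 1310
Band 2: 5550 × 0.953 = 5289
Band 3: 4800 × 0.945 = 4536
Band 4: 8400 × 0.944 + 6750 × 0.501 = 7930 + 3382 = 11312
Net migration: Band 4 − 570 → 10742
End of period: [1310, 5289, 4536, 10742]
— Period 2 —
Births: 4536 × 0.156 = 708
Band 2: 1310 × 0.953 = 1248
Band 3: 5289 × 0.945 = 4998
Band 4: 4536 × 0.944 + 10742 × 0.501 = 4282 + 5382 = 9664
Net migration: Band 4 − 570 → 9094
End of period: [708, 1248, 4998, 9094]
— Period 3 —
Births: 4998 × 0.156 = 780
Band 2: 708 × 0.953 = 675
Band 3: 1248 × 0.945 = 1179
Band 4: 4998 × 0.944 + 9094 × 0.501 = 4718 + 4556 = 9274
Net migration: Band 4 − 570 → 8704
End of period: [780, 675, 1179, 8704]
— Period 4 —
Births: 1179 × 0.156 = 184
Band 2: 780 × 0.953 = 743
Band 3: 675 × 0.945 = 638
Band 4: 1179 × 0.944 + 8704 × 0.501 = 1113 + 4361 = 5474
Net migration: Band 4 − 570 → 4904
End of period: [184, 743, 638, 4904]
Scenario B total after 4 periods: 6469
Difference B − A = 6469 − 5926 = 543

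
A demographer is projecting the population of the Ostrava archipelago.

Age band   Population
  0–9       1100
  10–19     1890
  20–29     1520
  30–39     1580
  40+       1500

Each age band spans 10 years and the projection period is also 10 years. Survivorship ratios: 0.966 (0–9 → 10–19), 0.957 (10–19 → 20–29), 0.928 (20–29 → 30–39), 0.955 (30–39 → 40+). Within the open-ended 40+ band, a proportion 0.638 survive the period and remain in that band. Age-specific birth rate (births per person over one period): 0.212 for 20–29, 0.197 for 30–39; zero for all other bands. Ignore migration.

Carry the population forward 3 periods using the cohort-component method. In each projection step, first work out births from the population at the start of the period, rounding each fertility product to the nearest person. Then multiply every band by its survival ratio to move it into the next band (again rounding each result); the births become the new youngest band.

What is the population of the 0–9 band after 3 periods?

Let band 1 be 0–9 through band 5 = 40+.
After projecting period 1:
Births: 1520 * 0.212 = 322 ; 1580 * 0.197 = 311 ⇒ total 633
Band 2: 1100 * 0.966 = 1063
Band 3: 1890 * 0.957 = 1809
Band 4: 1520 * 0.928 = 1411
Band 5: 1580 * 0.955 + 1500 * 0.638 = 1509 + 957 = 2466
End of period: [633, 1063, 1809, 1411, 2466]
After projecting period 2:
Births: 1809 * 0.212 = 384 ; 1411 * 0.197 = 278 ⇒ total 662
Band 2: 633 * 0.966 = 611
Band 3: 1063 * 0.957 = 1017
Band 4: 1809 * 0.928 = 1679
Band 5: 1411 * 0.955 + 2466 * 0.638 = 1348 + 1573 = 2921
End of period: [662, 611, 1017, 1679, 2921]
After projecting period 3:
Births: 1017 * 0.212 = 216 ; 1679 * 0.197 = 331 ⇒ total 547
Band 2: 662 * 0.966 = 639
Band 3: 611 * 0.957 = 585
Band 4: 1017 * 0.928 = 944
Band 5: 1679 * 0.955 + 2921 * 0.638 = 1603 + 1864 = 3467
End of period: [547, 639, 585, 944, 3467]

547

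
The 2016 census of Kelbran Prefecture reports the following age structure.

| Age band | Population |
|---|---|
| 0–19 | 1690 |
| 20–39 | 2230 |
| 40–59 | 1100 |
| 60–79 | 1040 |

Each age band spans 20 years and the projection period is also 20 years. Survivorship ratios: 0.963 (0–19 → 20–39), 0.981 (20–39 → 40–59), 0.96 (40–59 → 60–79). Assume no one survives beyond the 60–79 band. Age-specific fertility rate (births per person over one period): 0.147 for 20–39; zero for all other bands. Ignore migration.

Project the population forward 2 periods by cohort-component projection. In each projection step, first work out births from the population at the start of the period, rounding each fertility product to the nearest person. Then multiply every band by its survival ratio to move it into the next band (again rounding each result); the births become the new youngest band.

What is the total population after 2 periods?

4251

After projecting period 1:
Births: 2230 × 0.147 = 328
20–39: 1690 × 0.963 = 1627
40–59: 2230 × 0.981 = 2188
60–79: 1100 × 0.96 = 1056
→ [328, 1627, 2188, 1056]
After projecting period 2:
Births: 1627 × 0.147 = 239
20–39: 328 × 0.963 = 316
40–59: 1627 × 0.981 = 1596
60–79: 2188 × 0.96 = 2100
→ [239, 316, 1596, 2100]
Total after period 2: 239 + 316 + 1596 + 2100 = 4251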